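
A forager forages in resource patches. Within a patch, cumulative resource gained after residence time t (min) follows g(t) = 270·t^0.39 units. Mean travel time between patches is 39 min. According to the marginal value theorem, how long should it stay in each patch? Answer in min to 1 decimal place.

24.9 min

Maximise g(t)/(T+t): set derivative to zero → g'(t)(T+t) = g(t).
g'(t) = 0.39·270·t^-0.61. Setting 0.39·270·t^-0.61 = 270·t^0.39/(39+t) gives 0.39(39+t) = t, so 0.61·t = 0.39×39.
t* = 0.39×39/0.61 = 24.93 min.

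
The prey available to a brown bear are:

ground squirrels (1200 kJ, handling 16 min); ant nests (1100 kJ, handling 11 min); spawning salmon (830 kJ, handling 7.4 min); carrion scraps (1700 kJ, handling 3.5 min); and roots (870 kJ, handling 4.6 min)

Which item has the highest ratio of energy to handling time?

Profitability E/h (kJ/min): ground squirrels = 1200/16 = 75, ant nests = 1100/11 = 100, spawning salmon = 830/7.4 = 112, carrion scraps = 1700/3.5 = 486, roots = 870/4.6 = 189.
Ranked: carrion scraps > roots > spawning salmon > ant nests > ground squirrels.

carrion scraps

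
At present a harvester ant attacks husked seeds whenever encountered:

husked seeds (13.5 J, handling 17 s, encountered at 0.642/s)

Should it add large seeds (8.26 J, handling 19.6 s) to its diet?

Intake rate on the current diet: R = (0.642×13.5) / (1 + 0.642×17) = 8.667/11.91 = 0.7275 J/s.
Profitability of large seeds: 8.26/19.6 = 0.4214 J/s.
Since 0.4214 < R, time spent handling large seeds is better spent searching.

No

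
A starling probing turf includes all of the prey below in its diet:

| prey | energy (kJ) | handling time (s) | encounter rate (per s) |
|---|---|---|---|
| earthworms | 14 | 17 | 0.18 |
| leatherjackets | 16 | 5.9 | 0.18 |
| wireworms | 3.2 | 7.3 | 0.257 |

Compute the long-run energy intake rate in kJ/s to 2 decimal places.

R = Σλ_iE_i / (1 + Σλ_ih_i)
Numerator: 0.18×14 + 0.18×16 + 0.257×3.2 = 6.222
Denominator: 1 + 0.18×17 + 0.18×5.9 + 0.257×7.3 = 6.998
R = 6.222/6.998 = 0.8892 kJ/s

0.89 kJ/s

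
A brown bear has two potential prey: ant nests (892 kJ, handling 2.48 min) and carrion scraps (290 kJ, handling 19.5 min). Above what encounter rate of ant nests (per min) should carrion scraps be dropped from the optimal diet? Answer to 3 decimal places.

The zero-one rule: include carrion scraps iff E₂/h₂ > λE₁/(1+λh₁). Equality gives the switch point.
λE₁h₂ = E₂ + λE₂h₁ ⇒ λ = E₂/(E₁h₂ − E₂h₁) = 290/(1.739e+04 − 719.2) = 0.01739 per min.

0.017 per min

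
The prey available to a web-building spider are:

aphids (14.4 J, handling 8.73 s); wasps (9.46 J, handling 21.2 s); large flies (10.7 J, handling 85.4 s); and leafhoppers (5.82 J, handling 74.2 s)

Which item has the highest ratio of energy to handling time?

In descending order of E/h:
aphids: 14.4/8.73 = 1.65 J/s
wasps: 9.46/21.2 = 0.446 J/s
large flies: 10.7/85.4 = 0.125 J/s
leafhoppers: 5.82/74.2 = 0.0784 J/s

aphids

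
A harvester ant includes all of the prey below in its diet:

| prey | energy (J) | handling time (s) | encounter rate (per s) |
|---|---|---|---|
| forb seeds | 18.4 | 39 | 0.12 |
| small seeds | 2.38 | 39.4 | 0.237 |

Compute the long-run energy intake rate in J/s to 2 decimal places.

R = (0.12×18.4 + 0.237×2.38) / (1 + 0.12×39 + 0.237×39.4) = 2.772/15.02 = 0.1846 J/s.

0.18 J/s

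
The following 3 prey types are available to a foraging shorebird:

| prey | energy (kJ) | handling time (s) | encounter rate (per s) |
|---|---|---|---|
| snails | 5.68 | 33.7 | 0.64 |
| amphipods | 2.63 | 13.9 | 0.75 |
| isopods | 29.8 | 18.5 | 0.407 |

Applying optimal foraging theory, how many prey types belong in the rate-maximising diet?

1

Profitabilities (E/h, kJ/s): isopods 1.61, amphipods 0.189, snails 0.169. Add prey in this order while the next type's profitability exceeds the intake rate on those already taken.
Rate on top 1: 1.422. amphipods: 0.189 < 1.422 → exclude; stop.
Optimal diet: isopods — 1 of 3 types.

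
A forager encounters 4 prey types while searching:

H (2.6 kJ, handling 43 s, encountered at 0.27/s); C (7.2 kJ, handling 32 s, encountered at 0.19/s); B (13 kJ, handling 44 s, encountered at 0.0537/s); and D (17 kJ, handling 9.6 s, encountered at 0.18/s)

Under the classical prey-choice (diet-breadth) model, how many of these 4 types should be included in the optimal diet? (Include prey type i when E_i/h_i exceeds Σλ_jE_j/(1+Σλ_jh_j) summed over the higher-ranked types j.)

E/h in descending order: D 1.77, B 0.295, C 0.225, H 0.0605 kJ/s. The optimal diet is the largest prefix of this list for which every included type satisfies E_i/h_i > R on the types above it.
Rate on top 1: 1.122. B: 0.295 < 1.122 → exclude; stop.
Optimal diet: D — 1 of 4 types.

1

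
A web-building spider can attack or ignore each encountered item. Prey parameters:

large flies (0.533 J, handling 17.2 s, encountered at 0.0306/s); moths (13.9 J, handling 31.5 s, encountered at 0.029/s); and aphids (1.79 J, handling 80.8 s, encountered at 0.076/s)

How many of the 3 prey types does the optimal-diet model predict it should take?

1

Rank by E/h (J/s): moths 0.441, large flies 0.031, aphids 0.0222. Include each in turn until the next type's E/h falls below the running intake rate.
Rate on top 1: 0.2107. large flies: 0.031 < 0.2107 → exclude; stop.
Optimal diet: moths — 1 of 3 types.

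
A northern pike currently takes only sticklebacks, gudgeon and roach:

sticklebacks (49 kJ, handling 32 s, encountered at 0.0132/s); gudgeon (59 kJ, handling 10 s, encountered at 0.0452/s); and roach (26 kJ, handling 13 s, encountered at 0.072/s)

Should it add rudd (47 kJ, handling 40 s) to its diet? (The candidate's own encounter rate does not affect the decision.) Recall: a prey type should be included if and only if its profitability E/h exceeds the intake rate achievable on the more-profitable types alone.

On sticklebacks, gudgeon and roach alone, R = ΣλE/(1+Σλh) = 5.186/2.81 = 1.845 kJ/s.
Profitability of rudd: 47/40 = 1.175 kJ/s.
Since 1.175 < R, time spent handling rudd is better spent searching.

No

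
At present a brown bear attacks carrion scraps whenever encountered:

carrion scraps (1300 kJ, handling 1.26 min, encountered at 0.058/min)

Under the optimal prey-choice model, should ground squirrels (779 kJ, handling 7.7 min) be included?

On carrion scraps alone, R = ΣλE/(1+Σλh) = 75.4/1.073 = 70.27 kJ/min.
Profitability of ground squirrels: 779/7.7 = 101.2 kJ/min.
101.2 > 70.27, so adding ground squirrels raises the average — include it.

Yes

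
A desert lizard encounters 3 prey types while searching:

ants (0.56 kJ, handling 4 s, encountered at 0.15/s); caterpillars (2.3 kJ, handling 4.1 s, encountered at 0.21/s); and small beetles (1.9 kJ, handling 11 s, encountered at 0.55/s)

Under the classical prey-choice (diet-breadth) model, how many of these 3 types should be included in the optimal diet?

Profitabilities (E/h, kJ/s): caterpillars 0.561, small beetles 0.173, ants 0.14. Add prey in this order while the next type's profitability exceeds the intake rate on those already taken.
Rate on top 1: 0.2595. small beetles: 0.173 < 0.2595 → exclude; stop.
Optimal diet: caterpillars — 1 of 3 types.

1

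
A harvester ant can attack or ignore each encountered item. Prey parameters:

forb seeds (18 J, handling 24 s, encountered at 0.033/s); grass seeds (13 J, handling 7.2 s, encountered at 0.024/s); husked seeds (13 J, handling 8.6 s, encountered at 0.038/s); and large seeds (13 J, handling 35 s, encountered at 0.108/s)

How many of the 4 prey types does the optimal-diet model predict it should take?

E/h in descending order: grass seeds 1.81, husked seeds 1.51, forb seeds 0.75, large seeds 0.371 J/s. The optimal diet is the largest prefix of this list for which every included type satisfies E_i/h_i > R on the types above it.
Rate on top 1: 0.266. husked seeds: 1.51 > 0.266 → include.
Rate on top 2: 0.5375. forb seeds: 0.75 > 0.5375 → include.
Rate on top 3: 0.6109. large seeds: 0.371 < 0.6109 → exclude; stop.
Optimal diet: grass seeds, husked seeds, forb seeds — 3 of 4 types.

3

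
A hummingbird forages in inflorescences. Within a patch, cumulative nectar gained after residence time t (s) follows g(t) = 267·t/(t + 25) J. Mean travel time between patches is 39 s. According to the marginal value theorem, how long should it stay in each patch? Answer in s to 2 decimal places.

By the marginal value theorem, leave when the instantaneous gain rate g'(t) equals the habitat-wide average g(t)/(T + t).
g'(t) = 267·25/(t + 25)². Setting 267·25/(t+25)² = 267t/[(t+25)(39+t)] gives 25(39+t) = t(t+25), so t² = 25×39 = 975.
t* = √975 = 31.22 s.

31.22 s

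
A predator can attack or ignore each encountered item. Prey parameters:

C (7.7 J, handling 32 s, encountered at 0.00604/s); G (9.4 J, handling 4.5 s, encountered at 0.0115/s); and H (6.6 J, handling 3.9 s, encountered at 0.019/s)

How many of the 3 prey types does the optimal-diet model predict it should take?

3

E/h in descending order: G 2.09, H 1.69, C 0.241 J/s. The optimal diet is the largest prefix of this list for which every included type satisfies E_i/h_i > R on the types above it.
Rate on top 1: 0.1028. H: 1.69 > 0.1028 → include.
Rate on top 2: 0.2074. C: 0.241 > 0.2074 → include.
Optimal diet: G, H, C — 3 of 3 types.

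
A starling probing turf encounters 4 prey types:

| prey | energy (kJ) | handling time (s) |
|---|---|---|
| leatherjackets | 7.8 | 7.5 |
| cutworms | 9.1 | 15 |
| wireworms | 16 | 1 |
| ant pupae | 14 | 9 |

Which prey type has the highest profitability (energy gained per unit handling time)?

In descending order of E/h:
wireworms: 16/1 = 16 kJ/s
ant pupae: 14/9 = 1.56 kJ/s
leatherjackets: 7.8/7.5 = 1.04 kJ/s
cutworms: 9.1/15 = 0.607 kJ/s

wireworms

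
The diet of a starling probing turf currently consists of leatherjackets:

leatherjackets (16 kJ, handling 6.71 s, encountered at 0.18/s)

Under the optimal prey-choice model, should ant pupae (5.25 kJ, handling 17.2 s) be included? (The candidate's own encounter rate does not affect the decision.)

No

Current rate: (0.18×16)/(1 + 0.18×6.71) = 1.304 kJ/s.
Profitability of ant pupae: 5.25/17.2 = 0.3052 kJ/s.
Since 0.3052 < R, time spent handling ant pupae is better spent searching.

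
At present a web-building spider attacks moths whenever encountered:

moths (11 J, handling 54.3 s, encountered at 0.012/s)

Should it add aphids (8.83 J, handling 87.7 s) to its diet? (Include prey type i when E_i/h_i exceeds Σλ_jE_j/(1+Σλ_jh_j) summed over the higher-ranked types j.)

Yes

Current rate: (0.012×11)/(1 + 0.012×54.3) = 0.07992 J/s.
aphids: E/h = 8.83/87.7 = 0.1007 J/s.
Since 0.1007 > R, including aphids increases the long-run rate.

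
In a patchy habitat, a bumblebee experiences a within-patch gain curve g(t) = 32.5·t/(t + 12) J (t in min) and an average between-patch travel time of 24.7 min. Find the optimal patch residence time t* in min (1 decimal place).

By the marginal value theorem, leave when the instantaneous gain rate g'(t) equals the habitat-wide average g(t)/(T + t).
g'(t) = 32.5·12/(t + 12)². Setting 32.5·12/(t+12)² = 32.5t/[(t+12)(24.7+t)] gives 12(24.7+t) = t(t+12), so t² = 12×24.7 = 296.4.
t* = √296.4 = 17.22 min.

17.2 min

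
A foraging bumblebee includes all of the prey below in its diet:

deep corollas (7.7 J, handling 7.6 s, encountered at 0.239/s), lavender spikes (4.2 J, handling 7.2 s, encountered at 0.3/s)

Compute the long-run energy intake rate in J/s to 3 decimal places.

0.623 J/s

Energy encountered per unit search time: 0.239×7.7 + 0.3×4.2 = 3.1 J/s.
Handling time per unit search time: 0.239×7.6 + 0.3×7.2 = 3.976.
Rate = 3.1/(1 + 3.976) = 0.623 J/s.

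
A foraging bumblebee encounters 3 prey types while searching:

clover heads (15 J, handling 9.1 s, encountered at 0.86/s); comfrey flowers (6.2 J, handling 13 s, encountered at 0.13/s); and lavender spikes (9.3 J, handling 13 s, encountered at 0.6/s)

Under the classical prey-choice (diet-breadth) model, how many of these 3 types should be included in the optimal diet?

1

E/h in descending order: clover heads 1.65, lavender spikes 0.715, comfrey flowers 0.477 J/s. The optimal diet is the largest prefix of this list for which every included type satisfies E_i/h_i > R on the types above it.
Rate on top 1: 1.462. lavender spikes: 0.715 < 1.462 → exclude; stop.
Optimal diet: clover heads — 1 of 3 types.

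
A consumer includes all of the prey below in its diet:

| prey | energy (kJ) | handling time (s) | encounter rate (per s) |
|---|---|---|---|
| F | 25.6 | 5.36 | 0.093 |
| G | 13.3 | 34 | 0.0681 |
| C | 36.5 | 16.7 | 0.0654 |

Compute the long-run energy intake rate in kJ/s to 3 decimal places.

Energy encountered per unit search time: 0.093×25.6 + 0.0681×13.3 + 0.0654×36.5 = 5.674 kJ/s.
Handling time per unit search time: 0.093×5.36 + 0.0681×34 + 0.0654×16.7 = 3.906.
Rate = 5.674/(1 + 3.906) = 1.156 kJ/s.

1.156 kJ/s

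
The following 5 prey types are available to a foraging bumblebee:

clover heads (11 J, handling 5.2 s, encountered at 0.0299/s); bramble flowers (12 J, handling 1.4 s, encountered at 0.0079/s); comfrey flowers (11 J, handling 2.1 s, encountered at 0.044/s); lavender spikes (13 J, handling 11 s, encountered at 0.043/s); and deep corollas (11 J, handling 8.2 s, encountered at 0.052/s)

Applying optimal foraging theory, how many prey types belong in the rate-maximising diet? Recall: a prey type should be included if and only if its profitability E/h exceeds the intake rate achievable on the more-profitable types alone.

5

E/h in descending order: bramble flowers 8.57, comfrey flowers 5.24, clover heads 2.12, deep corollas 1.34, lavender spikes 1.18 J/s. The optimal diet is the largest prefix of this list for which every included type satisfies E_i/h_i > R on the types above it.
Rate on top 1: 0.09376. comfrey flowers: 5.24 > 0.09376 → include.
Rate on top 2: 0.5245. clover heads: 2.12 > 0.5245 → include.
Rate on top 3: 0.721. deep corollas: 1.34 > 0.721 → include.
Rate on top 4: 0.878. lavender spikes: 1.18 > 0.878 → include.
Optimal diet: bramble flowers, comfrey flowers, clover heads, deep corollas, lavender spikes — 5 of 5 types.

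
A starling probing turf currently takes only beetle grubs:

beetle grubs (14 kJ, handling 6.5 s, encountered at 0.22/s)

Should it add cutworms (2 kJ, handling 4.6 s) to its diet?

No

Current rate: (0.22×14)/(1 + 0.22×6.5) = 1.267 kJ/s.
Profitability of cutworms: 2/4.6 = 0.4348 kJ/s.
Since 0.4348 < R, time spent handling cutworms is better spent searching.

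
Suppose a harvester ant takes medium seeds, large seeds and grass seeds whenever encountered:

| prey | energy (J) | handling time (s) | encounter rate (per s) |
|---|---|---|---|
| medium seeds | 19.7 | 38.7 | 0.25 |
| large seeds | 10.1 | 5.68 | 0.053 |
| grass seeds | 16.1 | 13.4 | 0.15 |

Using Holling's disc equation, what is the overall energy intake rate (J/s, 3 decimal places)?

Energy encountered per unit search time: 0.25×19.7 + 0.053×10.1 + 0.15×16.1 = 7.875 J/s.
Handling time per unit search time: 0.25×38.7 + 0.053×5.68 + 0.15×13.4 = 11.99.
Rate = 7.875/(1 + 11.99) = 0.6064 J/s.

0.606 J/s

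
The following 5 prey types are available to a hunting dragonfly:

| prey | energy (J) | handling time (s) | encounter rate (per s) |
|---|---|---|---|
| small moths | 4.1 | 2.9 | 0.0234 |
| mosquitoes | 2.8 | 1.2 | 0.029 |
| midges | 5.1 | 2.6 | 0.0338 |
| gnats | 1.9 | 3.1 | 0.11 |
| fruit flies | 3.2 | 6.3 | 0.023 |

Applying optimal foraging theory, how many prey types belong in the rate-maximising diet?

Profitabilities (E/h, J/s): mosquitoes 2.33, midges 1.96, small moths 1.41, gnats 0.613, fruit flies 0.508. Add prey in this order while the next type's profitability exceeds the intake rate on those already taken.
Rate on top 1: 0.07847. midges: 1.96 > 0.07847 → include.
Rate on top 2: 0.2259. small moths: 1.41 > 0.2259 → include.
Rate on top 3: 0.2936. gnats: 0.613 > 0.2936 → include.
Rate on top 4: 0.3647. fruit flies: 0.508 > 0.3647 → include.
Optimal diet: mosquitoes, midges, small moths, gnats, fruit flies — 5 of 5 types.

5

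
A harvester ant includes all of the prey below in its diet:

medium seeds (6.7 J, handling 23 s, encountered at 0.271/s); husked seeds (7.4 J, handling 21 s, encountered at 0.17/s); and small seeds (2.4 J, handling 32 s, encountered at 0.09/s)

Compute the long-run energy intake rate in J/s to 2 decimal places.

0.24 J/s

Energy encountered per unit search time: 0.271×6.7 + 0.17×7.4 + 0.09×2.4 = 3.29 J/s.
Handling time per unit search time: 0.271×23 + 0.17×21 + 0.09×32 = 12.68.
Rate = 3.29/(1 + 12.68) = 0.2404 J/s.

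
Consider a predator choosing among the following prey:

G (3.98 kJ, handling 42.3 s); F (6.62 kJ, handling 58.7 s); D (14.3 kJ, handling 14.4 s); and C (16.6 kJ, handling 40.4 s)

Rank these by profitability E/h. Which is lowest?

Profitability E/h (kJ/s): G = 3.98/42.3 = 0.0941, F = 6.62/58.7 = 0.113, D = 14.3/14.4 = 0.993, C = 16.6/40.4 = 0.411.
Ranked: D > C > F > G.

G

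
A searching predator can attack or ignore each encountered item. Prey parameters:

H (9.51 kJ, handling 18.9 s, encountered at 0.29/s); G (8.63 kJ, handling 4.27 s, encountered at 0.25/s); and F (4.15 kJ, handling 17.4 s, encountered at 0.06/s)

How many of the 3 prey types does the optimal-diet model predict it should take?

Rank by E/h (kJ/s): G 2.02, H 0.503, F 0.239. Include each in turn until the next type's E/h falls below the running intake rate.
Rate on top 1: 1.044. H: 0.503 < 1.044 → exclude; stop.
Optimal diet: G — 1 of 3 types.

1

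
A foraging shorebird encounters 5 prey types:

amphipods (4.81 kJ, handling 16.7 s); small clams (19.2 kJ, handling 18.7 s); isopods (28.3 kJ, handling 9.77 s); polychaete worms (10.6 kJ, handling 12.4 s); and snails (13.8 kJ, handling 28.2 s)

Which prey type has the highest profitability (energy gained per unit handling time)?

Profitability E/h (kJ/s): amphipods = 4.81/16.7 = 0.288, small clams = 19.2/18.7 = 1.03, isopods = 28.3/9.77 = 2.9, polychaete worms = 10.6/12.4 = 0.855, snails = 13.8/28.2 = 0.489.
Ranked: isopods > small clams > polychaete worms > snails > amphipods.

isopods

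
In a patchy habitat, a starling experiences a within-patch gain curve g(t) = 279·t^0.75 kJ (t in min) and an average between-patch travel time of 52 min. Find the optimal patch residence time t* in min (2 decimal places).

156.00 min

Maximise g(t)/(T+t): set derivative to zero → g'(t)(T+t) = g(t).
g'(t) = 0.75·279·t^-0.25. Setting 0.75·279·t^-0.25 = 279·t^0.75/(52+t) gives 0.75(52+t) = t, so 0.25·t = 0.75×52.
t* = 0.75×52/0.25 = 156 min.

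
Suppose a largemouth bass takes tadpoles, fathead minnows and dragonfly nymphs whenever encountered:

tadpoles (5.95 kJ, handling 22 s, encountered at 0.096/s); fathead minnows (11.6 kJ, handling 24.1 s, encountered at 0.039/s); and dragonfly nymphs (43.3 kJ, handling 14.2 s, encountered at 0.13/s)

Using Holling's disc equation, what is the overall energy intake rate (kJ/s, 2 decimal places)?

1.13 kJ/s

R = (0.096×5.95 + 0.039×11.6 + 0.13×43.3) / (1 + 0.096×22 + 0.039×24.1 + 0.13×14.2) = 6.653/5.898 = 1.128 kJ/s.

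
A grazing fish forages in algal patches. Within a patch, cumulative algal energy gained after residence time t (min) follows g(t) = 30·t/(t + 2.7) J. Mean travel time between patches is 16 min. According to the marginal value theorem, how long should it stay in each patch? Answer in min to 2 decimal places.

By the marginal value theorem, leave when the instantaneous gain rate g'(t) equals the habitat-wide average g(t)/(T + t).
g'(t) = 30·2.7/(t + 2.7)². Setting 30·2.7/(t+2.7)² = 30t/[(t+2.7)(16+t)] gives 2.7(16+t) = t(t+2.7), so t² = 2.7×16 = 43.2.
t* = √43.2 = 6.573 min.

6.57 min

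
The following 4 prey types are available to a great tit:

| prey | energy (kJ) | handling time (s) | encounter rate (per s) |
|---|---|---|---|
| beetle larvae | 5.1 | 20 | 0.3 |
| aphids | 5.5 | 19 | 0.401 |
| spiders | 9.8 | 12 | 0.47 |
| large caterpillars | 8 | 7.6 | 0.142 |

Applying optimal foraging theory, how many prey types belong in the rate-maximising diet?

2

E/h in descending order: large caterpillars 1.05, spiders 0.817, aphids 0.289, beetle larvae 0.255 kJ/s. The optimal diet is the largest prefix of this list for which every included type satisfies E_i/h_i > R on the types above it.
Rate on top 1: 0.5464. spiders: 0.817 > 0.5464 → include.
Rate on top 2: 0.7439. aphids: 0.289 < 0.7439 → exclude; stop.
Optimal diet: large caterpillars, spiders — 2 of 4 types.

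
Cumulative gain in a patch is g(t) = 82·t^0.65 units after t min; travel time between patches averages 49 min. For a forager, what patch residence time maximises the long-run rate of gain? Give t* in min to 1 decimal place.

Optimal t* satisfies g'(t*) = g(t*)/(T + t*).
g'(t) = 0.65·82·t^-0.35. Setting 0.65·82·t^-0.35 = 82·t^0.65/(49+t) gives 0.65(49+t) = t, so 0.35·t = 0.65×49.
t* = 0.65×49/0.35 = 91 min.

91.0 min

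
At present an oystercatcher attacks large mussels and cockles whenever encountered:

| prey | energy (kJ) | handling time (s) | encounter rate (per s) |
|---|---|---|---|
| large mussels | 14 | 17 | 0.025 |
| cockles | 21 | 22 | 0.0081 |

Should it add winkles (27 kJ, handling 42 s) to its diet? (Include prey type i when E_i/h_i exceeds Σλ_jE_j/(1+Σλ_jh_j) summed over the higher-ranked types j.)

Intake rate on the current diet: R = (0.025×14 + 0.0081×21) / (1 + 0.025×17 + 0.0081×22) = 0.5201/1.603 = 0.3244 kJ/s.
winkles: E/h = 27/42 = 0.6429 kJ/s.
Since 0.6429 > R, including winkles increases the long-run rate.

Yes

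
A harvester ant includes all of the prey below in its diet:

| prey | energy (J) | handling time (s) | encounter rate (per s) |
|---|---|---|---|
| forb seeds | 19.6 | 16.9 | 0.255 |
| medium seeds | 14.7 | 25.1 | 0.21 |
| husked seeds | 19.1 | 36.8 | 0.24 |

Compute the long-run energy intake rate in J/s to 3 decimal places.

0.653 J/s

R = (0.255×19.6 + 0.21×14.7 + 0.24×19.1) / (1 + 0.255×16.9 + 0.21×25.1 + 0.24×36.8) = 12.67/19.41 = 0.6526 J/s.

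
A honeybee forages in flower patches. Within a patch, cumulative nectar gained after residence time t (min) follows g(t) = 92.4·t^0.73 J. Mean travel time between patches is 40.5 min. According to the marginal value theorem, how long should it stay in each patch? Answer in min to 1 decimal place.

109.5 min

By the marginal value theorem, leave when the instantaneous gain rate g'(t) equals the habitat-wide average g(t)/(T + t).
g'(t) = 0.73·92.4·t^-0.27. Setting 0.73·92.4·t^-0.27 = 92.4·t^0.73/(40.5+t) gives 0.73(40.5+t) = t, so 0.27·t = 0.73×40.5.
t* = 0.73×40.5/0.27 = 109.5 min.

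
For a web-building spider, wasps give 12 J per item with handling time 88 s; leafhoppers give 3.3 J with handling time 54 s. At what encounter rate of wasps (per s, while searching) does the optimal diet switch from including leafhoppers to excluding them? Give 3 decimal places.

Drop leafhoppers once their profitability E₂/h₂ falls below the rate achievable on wasps alone: E₂/h₂ = λE₁/(1 + λh₁).
Solve for λ: λE₁h₂ = E₂(1 + λh₁) → λ(E₁h₂ − E₂h₁) = E₂ → λ = E₂/(E₁h₂ − E₂h₁).
λ = 3.3/(12×54 − 3.3×88) = 3.3/357.6 = 0.009228 per s.

0.009 per s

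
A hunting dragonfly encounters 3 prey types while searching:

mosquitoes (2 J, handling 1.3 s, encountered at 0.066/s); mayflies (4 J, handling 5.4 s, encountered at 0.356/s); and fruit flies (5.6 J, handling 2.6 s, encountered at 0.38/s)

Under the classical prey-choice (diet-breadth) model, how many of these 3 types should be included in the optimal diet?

E/h in descending order: fruit flies 2.15, mosquitoes 1.54, mayflies 0.741 J/s. The optimal diet is the largest prefix of this list for which every included type satisfies E_i/h_i > R on the types above it.
Rate on top 1: 1.07. mosquitoes: 1.54 > 1.07 → include.
Rate on top 2: 1.09. mayflies: 0.741 < 1.09 → exclude; stop.
Optimal diet: fruit flies, mosquitoes — 2 of 3 types.

2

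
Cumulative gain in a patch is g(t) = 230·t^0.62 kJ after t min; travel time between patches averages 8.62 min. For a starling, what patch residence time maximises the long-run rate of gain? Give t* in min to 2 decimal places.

Maximise g(t)/(T+t): set derivative to zero → g'(t)(T+t) = g(t).
g'(t) = 0.62·230·t^-0.38. Setting 0.62·230·t^-0.38 = 230·t^0.62/(8.62+t) gives 0.62(8.62+t) = t, so 0.38·t = 0.62×8.62.
t* = 0.62×8.62/0.38 = 14.06 min.

14.06 min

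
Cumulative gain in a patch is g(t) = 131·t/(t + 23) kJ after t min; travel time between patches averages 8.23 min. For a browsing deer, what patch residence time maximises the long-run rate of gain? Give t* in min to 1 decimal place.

13.8 min

By the marginal value theorem, leave when the instantaneous gain rate g'(t) equals the habitat-wide average g(t)/(T + t).
g'(t) = 131·23/(t + 23)². Setting 131·23/(t+23)² = 131t/[(t+23)(8.23+t)] gives 23(8.23+t) = t(t+23), so t² = 23×8.23 = 189.3.
t* = √189.3 = 13.76 min.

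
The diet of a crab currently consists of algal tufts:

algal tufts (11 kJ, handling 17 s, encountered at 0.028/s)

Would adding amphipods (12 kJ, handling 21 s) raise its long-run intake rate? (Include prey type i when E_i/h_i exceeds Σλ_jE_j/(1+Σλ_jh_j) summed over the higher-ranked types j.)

On algal tufts alone, R = ΣλE/(1+Σλh) = 0.308/1.476 = 0.2087 kJ/s.
Profitability of amphipods: 12/21 = 0.5714 kJ/s.
0.5714 > 0.2087, so adding amphipods raises the average — include it.

Yes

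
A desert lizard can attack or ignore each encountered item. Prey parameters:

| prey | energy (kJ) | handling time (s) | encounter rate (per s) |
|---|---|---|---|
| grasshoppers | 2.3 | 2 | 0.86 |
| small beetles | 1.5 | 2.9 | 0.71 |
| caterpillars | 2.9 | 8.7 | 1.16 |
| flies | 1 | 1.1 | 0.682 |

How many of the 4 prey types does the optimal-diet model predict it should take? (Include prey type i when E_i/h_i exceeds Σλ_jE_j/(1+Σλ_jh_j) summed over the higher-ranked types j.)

E/h in descending order: grasshoppers 1.15, flies 0.909, small beetles 0.517, caterpillars 0.333 kJ/s. The optimal diet is the largest prefix of this list for which every included type satisfies E_i/h_i > R on the types above it.
Rate on top 1: 0.7272. flies: 0.909 > 0.7272 → include.
Rate on top 2: 0.7665. small beetles: 0.517 < 0.7665 → exclude; stop.
Optimal diet: grasshoppers, flies — 2 of 4 types.

2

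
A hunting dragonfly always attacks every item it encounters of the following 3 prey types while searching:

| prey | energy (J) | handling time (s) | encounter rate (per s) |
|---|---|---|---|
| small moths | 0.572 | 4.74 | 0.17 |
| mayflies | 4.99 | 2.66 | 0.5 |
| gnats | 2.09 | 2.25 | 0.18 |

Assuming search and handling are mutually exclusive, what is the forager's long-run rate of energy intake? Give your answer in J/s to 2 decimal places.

0.84 J/s

R = Σλ_iE_i / (1 + Σλ_ih_i)
Numerator: 0.17×0.572 + 0.5×4.99 + 0.18×2.09 = 2.968
Denominator: 1 + 0.17×4.74 + 0.5×2.66 + 0.18×2.25 = 3.541
R = 2.968/3.541 = 0.8384 J/s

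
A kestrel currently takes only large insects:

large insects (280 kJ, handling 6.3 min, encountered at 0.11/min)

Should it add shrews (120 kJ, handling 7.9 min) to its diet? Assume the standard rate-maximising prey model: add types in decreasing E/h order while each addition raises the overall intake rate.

On large insects alone, R = ΣλE/(1+Σλh) = 30.8/1.693 = 18.19 kJ/min.
Profitability of shrews: 120/7.9 = 15.19 kJ/min.
15.19 < 18.19, so adding shrews would lower the average — exclude it.

No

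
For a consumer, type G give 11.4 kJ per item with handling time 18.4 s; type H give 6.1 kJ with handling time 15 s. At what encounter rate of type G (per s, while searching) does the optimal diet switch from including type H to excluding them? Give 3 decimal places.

0.104 per s

At the threshold, the rate on type G alone equals the profitability of type H: λ·11.4/(1 + λ·18.4) = 6.1/15 = 0.4067.
Rearranging, λ(11.4 − 0.4067×18.4) = 0.4067, so λ = 0.4067/3.917 = 0.1038 per s.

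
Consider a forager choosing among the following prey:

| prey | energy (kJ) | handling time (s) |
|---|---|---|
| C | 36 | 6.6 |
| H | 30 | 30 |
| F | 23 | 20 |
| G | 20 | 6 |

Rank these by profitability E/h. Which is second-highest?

In descending order of E/h:
C: 36/6.6 = 5.45 kJ/s
G: 20/6 = 3.33 kJ/s
F: 23/20 = 1.15 kJ/s
H: 30/30 = 1 kJ/s

G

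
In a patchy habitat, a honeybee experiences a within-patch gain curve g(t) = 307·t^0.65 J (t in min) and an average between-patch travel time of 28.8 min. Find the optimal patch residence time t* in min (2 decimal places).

Maximise g(t)/(T+t): set derivative to zero → g'(t)(T+t) = g(t).
g'(t) = 0.65·307·t^-0.35. Setting 0.65·307·t^-0.35 = 307·t^0.65/(28.8+t) gives 0.65(28.8+t) = t, so 0.35·t = 0.65×28.8.
t* = 0.65×28.8/0.35 = 53.49 min.

53.49 min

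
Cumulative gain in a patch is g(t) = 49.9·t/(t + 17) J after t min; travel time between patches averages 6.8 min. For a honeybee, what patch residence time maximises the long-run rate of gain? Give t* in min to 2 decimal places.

By the marginal value theorem, leave when the instantaneous gain rate g'(t) equals the habitat-wide average g(t)/(T + t).
g'(t) = 49.9·17/(t + 17)². Setting 49.9·17/(t+17)² = 49.9t/[(t+17)(6.8+t)] gives 17(6.8+t) = t(t+17), so t² = 17×6.8 = 115.6.
t* = √115.6 = 10.75 min.

10.75 min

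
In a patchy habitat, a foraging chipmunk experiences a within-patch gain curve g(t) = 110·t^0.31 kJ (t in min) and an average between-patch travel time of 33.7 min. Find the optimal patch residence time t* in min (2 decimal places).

15.14 min

By the marginal value theorem, leave when the instantaneous gain rate g'(t) equals the habitat-wide average g(t)/(T + t).
g'(t) = 0.31·110·t^-0.69. Setting 0.31·110·t^-0.69 = 110·t^0.31/(33.7+t) gives 0.31(33.7+t) = t, so 0.69·t = 0.31×33.7.
t* = 0.31×33.7/0.69 = 15.14 min.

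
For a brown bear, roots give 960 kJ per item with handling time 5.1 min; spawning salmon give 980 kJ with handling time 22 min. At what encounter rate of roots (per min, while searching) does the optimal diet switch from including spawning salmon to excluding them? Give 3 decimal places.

The zero-one rule: include spawning salmon iff E₂/h₂ > λE₁/(1+λh₁). Equality gives the switch point.
λE₁h₂ = E₂ + λE₂h₁ ⇒ λ = E₂/(E₁h₂ − E₂h₁) = 980/(2.112e+04 − 4998) = 0.06079 per min.

0.061 per min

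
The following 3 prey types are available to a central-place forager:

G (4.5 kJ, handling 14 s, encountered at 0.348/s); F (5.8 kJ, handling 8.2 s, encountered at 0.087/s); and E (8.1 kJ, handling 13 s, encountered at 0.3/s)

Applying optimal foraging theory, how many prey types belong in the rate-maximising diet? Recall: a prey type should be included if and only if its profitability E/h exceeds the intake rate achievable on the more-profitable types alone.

2

E/h in descending order: F 0.707, E 0.623, G 0.321 kJ/s. The optimal diet is the largest prefix of this list for which every included type satisfies E_i/h_i > R on the types above it.
Rate on top 1: 0.2945. E: 0.623 > 0.2945 → include.
Rate on top 2: 0.5228. G: 0.321 < 0.5228 → exclude; stop.
Optimal diet: F, E — 2 of 3 types.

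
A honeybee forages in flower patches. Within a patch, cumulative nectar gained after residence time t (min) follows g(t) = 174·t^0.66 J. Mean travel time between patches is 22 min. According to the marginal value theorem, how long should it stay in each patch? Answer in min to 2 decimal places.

Optimal t* satisfies g'(t*) = g(t*)/(T + t*).
g'(t) = 0.66·174·t^-0.34. Setting 0.66·174·t^-0.34 = 174·t^0.66/(22+t) gives 0.66(22+t) = t, so 0.34·t = 0.66×22.
t* = 0.66×22/0.34 = 42.71 min.

42.71 min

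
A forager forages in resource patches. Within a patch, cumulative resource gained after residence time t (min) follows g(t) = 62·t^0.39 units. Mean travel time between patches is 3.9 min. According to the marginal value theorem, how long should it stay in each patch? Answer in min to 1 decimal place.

2.5 min

Maximise g(t)/(T+t): set derivative to zero → g'(t)(T+t) = g(t).
g'(t) = 0.39·62·t^-0.61. Setting 0.39·62·t^-0.61 = 62·t^0.39/(3.9+t) gives 0.39(3.9+t) = t, so 0.61·t = 0.39×3.9.
t* = 0.39×3.9/0.61 = 2.493 min.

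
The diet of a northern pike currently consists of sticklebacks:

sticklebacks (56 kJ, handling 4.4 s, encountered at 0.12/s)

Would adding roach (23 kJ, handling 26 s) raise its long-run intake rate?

Intake rate on the current diet: R = (0.12×56) / (1 + 0.12×4.4) = 6.72/1.528 = 4.398 kJ/s.
Profitability of roach: 23/26 = 0.8846 kJ/s.
0.8846 < 4.398, so adding roach would lower the average — exclude it.

No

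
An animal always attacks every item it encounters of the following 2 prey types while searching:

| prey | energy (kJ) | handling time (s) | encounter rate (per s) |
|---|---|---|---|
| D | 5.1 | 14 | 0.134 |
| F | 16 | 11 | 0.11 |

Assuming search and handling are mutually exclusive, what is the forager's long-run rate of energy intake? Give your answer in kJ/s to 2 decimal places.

0.60 kJ/s

R = (0.134×5.1 + 0.11×16) / (1 + 0.134×14 + 0.11×11) = 2.443/4.086 = 0.598 kJ/s.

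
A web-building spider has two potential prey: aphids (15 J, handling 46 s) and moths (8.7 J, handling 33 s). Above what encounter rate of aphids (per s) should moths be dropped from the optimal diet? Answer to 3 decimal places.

The zero-one rule: include moths iff E₂/h₂ > λE₁/(1+λh₁). Equality gives the switch point.
λE₁h₂ = E₂ + λE₂h₁ ⇒ λ = E₂/(E₁h₂ − E₂h₁) = 8.7/(495 − 400.2) = 0.09177 per s.

0.092 per s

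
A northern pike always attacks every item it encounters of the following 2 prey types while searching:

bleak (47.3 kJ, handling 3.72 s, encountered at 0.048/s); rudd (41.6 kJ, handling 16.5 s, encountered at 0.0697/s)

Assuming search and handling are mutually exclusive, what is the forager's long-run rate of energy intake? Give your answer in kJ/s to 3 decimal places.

2.220 kJ/s

R = Σλ_iE_i / (1 + Σλ_ih_i)
Numerator: 0.048×47.3 + 0.0697×41.6 = 5.17
Denominator: 1 + 0.048×3.72 + 0.0697×16.5 = 2.329
R = 5.17/2.329 = 2.22 kJ/s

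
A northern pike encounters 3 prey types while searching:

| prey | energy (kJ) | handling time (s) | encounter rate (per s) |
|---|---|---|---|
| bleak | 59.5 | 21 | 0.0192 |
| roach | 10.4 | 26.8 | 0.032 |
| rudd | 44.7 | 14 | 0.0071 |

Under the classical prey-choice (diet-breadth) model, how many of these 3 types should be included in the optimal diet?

2

E/h in descending order: rudd 3.19, bleak 2.83, roach 0.388 kJ/s. The optimal diet is the largest prefix of this list for which every included type satisfies E_i/h_i > R on the types above it.
Rate on top 1: 0.2887. bleak: 2.83 > 0.2887 → include.
Rate on top 2: 0.9715. roach: 0.388 < 0.9715 → exclude; stop.
Optimal diet: rudd, bleak — 2 of 3 types.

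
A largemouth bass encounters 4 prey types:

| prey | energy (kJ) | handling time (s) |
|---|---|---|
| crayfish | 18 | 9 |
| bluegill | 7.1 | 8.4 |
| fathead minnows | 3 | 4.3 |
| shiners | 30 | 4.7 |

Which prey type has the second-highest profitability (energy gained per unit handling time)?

In descending order of E/h:
shiners: 30/4.7 = 6.38 kJ/s
crayfish: 18/9 = 2 kJ/s
bluegill: 7.1/8.4 = 0.845 kJ/s
fathead minnows: 3/4.3 = 0.698 kJ/s

crayfish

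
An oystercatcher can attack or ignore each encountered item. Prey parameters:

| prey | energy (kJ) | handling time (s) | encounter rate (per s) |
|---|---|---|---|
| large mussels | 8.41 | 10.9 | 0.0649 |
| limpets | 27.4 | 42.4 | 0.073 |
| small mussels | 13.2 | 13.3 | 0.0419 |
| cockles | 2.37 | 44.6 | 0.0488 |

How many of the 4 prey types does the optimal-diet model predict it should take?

3

Profitabilities (E/h, kJ/s): small mussels 0.992, large mussels 0.772, limpets 0.646, cockles 0.0531. Add prey in this order while the next type's profitability exceeds the intake rate on those already taken.
Rate on top 1: 0.3552. large mussels: 0.772 > 0.3552 → include.
Rate on top 2: 0.4852. limpets: 0.646 > 0.4852 → include.
Rate on top 3: 0.5782. cockles: 0.0531 < 0.5782 → exclude; stop.
Optimal diet: small mussels, large mussels, limpets — 3 of 4 types.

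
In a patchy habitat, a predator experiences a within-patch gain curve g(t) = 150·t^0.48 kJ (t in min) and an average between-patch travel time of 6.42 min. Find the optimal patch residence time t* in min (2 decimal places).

5.93 min

By the marginal value theorem, leave when the instantaneous gain rate g'(t) equals the habitat-wide average g(t)/(T + t).
g'(t) = 0.48·150·t^-0.52. Setting 0.48·150·t^-0.52 = 150·t^0.48/(6.42+t) gives 0.48(6.42+t) = t, so 0.52·t = 0.48×6.42.
t* = 0.48×6.42/0.52 = 5.926 min.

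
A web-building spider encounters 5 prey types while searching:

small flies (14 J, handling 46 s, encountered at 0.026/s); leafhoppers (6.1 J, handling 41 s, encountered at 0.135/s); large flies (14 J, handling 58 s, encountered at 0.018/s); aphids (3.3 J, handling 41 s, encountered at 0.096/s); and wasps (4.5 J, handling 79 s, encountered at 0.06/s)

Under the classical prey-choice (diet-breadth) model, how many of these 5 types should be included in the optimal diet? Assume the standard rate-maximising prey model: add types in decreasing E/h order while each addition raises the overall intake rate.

2

Profitabilities (E/h, J/s): small flies 0.304, large flies 0.241, leafhoppers 0.149, aphids 0.0805, wasps 0.057. Add prey in this order while the next type's profitability exceeds the intake rate on those already taken.
Rate on top 1: 0.1658. large flies: 0.241 > 0.1658 → include.
Rate on top 2: 0.1901. leafhoppers: 0.149 < 0.1901 → exclude; stop.
Optimal diet: small flies, large flies — 2 of 5 types.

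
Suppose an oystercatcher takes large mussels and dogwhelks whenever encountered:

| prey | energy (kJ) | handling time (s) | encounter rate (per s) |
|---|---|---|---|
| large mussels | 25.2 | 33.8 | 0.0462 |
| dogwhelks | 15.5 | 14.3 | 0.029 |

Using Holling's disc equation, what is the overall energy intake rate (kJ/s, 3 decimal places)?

Energy encountered per unit search time: 0.0462×25.2 + 0.029×15.5 = 1.614 kJ/s.
Handling time per unit search time: 0.0462×33.8 + 0.029×14.3 = 1.976.
Rate = 1.614/(1 + 1.976) = 0.5422 kJ/s.

0.542 kJ/s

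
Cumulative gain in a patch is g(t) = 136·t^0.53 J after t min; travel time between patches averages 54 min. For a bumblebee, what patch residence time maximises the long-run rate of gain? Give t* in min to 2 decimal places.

Optimal t* satisfies g'(t*) = g(t*)/(T + t*).
g'(t) = 0.53·136·t^-0.47. Setting 0.53·136·t^-0.47 = 136·t^0.53/(54+t) gives 0.53(54+t) = t, so 0.47·t = 0.53×54.
t* = 0.53×54/0.47 = 60.89 min.

60.89 min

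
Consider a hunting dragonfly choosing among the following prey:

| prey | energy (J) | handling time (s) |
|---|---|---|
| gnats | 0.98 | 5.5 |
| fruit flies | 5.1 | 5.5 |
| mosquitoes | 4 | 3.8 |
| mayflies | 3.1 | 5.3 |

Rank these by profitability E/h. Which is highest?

Profitability E/h (J/s): gnats = 0.98/5.5 = 0.178, fruit flies = 5.1/5.5 = 0.927, mosquitoes = 4/3.8 = 1.05, mayflies = 3.1/5.3 = 0.585.
Ranked: mosquitoes > fruit flies > mayflies > gnats.

mosquitoes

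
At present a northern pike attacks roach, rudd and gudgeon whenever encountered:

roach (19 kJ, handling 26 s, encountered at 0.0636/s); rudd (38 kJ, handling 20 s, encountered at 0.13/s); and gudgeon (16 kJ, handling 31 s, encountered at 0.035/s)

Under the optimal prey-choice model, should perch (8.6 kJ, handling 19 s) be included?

On roach, rudd and gudgeon alone, R = ΣλE/(1+Σλh) = 6.708/6.339 = 1.058 kJ/s.
Profitability of perch: 8.6/19 = 0.4526 kJ/s.
0.4526 < 1.058, so adding perch would lower the average — exclude it.

No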